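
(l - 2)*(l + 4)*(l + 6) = l^3 + 8*l^2 + 4*l - 48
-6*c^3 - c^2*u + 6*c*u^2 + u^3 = (-c + u)*(c + u)*(6*c + u)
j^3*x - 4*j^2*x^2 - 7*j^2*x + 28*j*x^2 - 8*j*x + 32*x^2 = (j - 8)*(j - 4*x)*(j*x + x)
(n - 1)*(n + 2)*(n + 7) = n^3 + 8*n^2 + 5*n - 14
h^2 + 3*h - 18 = (h - 3)*(h + 6)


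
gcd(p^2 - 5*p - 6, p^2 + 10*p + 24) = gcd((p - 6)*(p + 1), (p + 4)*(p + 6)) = 1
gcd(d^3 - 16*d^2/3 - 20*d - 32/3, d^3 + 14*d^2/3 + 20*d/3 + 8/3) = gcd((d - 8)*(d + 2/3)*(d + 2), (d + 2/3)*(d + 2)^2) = d^2 + 8*d/3 + 4/3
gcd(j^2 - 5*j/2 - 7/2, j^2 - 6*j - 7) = j + 1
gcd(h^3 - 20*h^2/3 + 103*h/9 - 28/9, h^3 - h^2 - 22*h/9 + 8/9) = h - 1/3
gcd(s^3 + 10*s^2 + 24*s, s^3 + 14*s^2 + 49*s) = s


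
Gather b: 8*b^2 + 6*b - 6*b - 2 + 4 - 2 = 8*b^2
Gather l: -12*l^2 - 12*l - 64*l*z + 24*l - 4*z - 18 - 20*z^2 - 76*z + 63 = -12*l^2 + l*(12 - 64*z) - 20*z^2 - 80*z + 45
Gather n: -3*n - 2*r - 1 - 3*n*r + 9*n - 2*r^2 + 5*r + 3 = n*(6 - 3*r) - 2*r^2 + 3*r + 2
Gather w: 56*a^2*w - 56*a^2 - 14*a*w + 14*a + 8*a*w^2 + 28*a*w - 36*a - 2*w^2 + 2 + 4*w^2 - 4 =-56*a^2 - 22*a + w^2*(8*a + 2) + w*(56*a^2 + 14*a) - 2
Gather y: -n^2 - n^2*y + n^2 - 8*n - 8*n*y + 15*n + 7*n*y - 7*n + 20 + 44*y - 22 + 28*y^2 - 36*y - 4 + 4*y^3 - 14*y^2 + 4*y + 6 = 4*y^3 + 14*y^2 + y*(-n^2 - n + 12)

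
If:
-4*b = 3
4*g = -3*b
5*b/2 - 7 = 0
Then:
No Solution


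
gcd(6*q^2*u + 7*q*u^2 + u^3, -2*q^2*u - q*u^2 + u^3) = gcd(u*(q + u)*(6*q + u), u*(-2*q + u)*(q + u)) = q*u + u^2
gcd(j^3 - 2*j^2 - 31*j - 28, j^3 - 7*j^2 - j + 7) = j^2 - 6*j - 7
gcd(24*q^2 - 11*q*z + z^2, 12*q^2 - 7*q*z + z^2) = -3*q + z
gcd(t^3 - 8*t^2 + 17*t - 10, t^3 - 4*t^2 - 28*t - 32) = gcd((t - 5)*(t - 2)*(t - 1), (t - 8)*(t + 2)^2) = 1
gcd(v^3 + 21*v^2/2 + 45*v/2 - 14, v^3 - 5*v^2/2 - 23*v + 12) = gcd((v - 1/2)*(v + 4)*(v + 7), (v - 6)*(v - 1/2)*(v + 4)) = v^2 + 7*v/2 - 2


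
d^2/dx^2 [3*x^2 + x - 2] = 6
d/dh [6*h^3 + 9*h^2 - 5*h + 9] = 18*h^2 + 18*h - 5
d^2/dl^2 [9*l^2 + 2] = 18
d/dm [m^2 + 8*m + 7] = 2*m + 8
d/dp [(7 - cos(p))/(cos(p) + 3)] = 10*sin(p)/(cos(p) + 3)^2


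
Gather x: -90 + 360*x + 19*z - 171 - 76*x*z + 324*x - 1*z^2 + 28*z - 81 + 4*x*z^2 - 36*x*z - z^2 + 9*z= x*(4*z^2 - 112*z + 684) - 2*z^2 + 56*z - 342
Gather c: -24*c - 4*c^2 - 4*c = -4*c^2 - 28*c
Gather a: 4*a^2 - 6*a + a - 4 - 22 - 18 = 4*a^2 - 5*a - 44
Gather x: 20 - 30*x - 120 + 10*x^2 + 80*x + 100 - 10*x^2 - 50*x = 0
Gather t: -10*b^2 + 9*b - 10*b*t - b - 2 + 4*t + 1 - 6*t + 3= -10*b^2 + 8*b + t*(-10*b - 2) + 2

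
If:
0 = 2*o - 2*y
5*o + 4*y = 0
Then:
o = 0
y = 0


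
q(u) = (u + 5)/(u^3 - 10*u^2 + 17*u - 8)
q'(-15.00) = 0.00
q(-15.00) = 0.00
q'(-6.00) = 0.00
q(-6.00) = 0.00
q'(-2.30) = -0.03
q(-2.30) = -0.02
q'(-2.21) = -0.03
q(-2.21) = -0.03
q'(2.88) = 0.32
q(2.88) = -0.44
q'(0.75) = -105.47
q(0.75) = -12.69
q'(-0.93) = -0.17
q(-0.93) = -0.12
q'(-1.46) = -0.07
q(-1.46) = -0.06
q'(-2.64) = -0.02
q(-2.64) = -0.02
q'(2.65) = 0.47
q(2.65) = -0.53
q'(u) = (u + 5)*(-3*u^2 + 20*u - 17)/(u^3 - 10*u^2 + 17*u - 8)^2 + 1/(u^3 - 10*u^2 + 17*u - 8) = (-2*u^2 - 7*u + 93)/(u^5 - 19*u^4 + 115*u^3 - 241*u^2 + 208*u - 64)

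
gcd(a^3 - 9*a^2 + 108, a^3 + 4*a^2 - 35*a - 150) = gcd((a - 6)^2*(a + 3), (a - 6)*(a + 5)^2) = a - 6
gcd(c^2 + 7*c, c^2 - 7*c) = c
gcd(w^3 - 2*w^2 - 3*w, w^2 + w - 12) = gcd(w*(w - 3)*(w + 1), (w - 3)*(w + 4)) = w - 3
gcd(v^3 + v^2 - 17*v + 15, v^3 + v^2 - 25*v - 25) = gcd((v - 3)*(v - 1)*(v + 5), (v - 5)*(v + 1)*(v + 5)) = v + 5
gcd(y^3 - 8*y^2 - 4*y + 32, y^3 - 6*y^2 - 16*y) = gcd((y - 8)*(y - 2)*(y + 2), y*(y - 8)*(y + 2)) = y^2 - 6*y - 16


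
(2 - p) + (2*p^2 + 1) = 2*p^2 - p + 3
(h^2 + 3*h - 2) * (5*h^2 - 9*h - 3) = 5*h^4 + 6*h^3 - 40*h^2 + 9*h + 6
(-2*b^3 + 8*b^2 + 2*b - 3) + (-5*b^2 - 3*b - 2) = -2*b^3 + 3*b^2 - b - 5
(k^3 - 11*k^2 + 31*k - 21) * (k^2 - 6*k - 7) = k^5 - 17*k^4 + 90*k^3 - 130*k^2 - 91*k + 147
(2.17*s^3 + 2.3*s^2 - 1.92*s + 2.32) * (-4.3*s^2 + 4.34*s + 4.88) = -9.331*s^5 - 0.472199999999999*s^4 + 28.8276*s^3 - 7.0848*s^2 + 0.699199999999999*s + 11.3216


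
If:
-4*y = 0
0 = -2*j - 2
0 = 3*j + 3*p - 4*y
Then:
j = -1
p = 1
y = 0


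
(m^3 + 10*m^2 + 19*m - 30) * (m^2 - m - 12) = m^5 + 9*m^4 - 3*m^3 - 169*m^2 - 198*m + 360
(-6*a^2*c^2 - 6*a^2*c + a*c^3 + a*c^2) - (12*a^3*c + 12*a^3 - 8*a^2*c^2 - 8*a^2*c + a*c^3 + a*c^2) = -12*a^3*c - 12*a^3 + 2*a^2*c^2 + 2*a^2*c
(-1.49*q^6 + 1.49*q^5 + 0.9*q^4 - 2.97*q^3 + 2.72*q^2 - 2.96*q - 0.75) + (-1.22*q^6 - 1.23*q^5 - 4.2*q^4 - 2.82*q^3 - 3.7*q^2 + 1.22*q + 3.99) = -2.71*q^6 + 0.26*q^5 - 3.3*q^4 - 5.79*q^3 - 0.98*q^2 - 1.74*q + 3.24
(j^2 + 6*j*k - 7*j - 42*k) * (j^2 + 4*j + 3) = j^4 + 6*j^3*k - 3*j^3 - 18*j^2*k - 25*j^2 - 150*j*k - 21*j - 126*k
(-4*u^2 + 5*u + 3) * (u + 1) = -4*u^3 + u^2 + 8*u + 3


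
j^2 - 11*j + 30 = (j - 6)*(j - 5)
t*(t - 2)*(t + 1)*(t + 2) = t^4 + t^3 - 4*t^2 - 4*t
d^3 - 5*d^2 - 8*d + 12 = (d - 6)*(d - 1)*(d + 2)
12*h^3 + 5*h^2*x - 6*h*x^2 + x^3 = (-4*h + x)*(-3*h + x)*(h + x)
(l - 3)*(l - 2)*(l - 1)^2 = l^4 - 7*l^3 + 17*l^2 - 17*l + 6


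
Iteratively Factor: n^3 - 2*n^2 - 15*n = (n - 5)*(n^2 + 3*n) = (n - 5)*(n + 3)*(n)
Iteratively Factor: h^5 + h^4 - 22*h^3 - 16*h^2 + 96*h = (h)*(h^4 + h^3 - 22*h^2 - 16*h + 96) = h*(h + 4)*(h^3 - 3*h^2 - 10*h + 24) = h*(h + 3)*(h + 4)*(h^2 - 6*h + 8) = h*(h - 4)*(h + 3)*(h + 4)*(h - 2)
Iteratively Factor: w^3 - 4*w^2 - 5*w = (w)*(w^2 - 4*w - 5) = w*(w - 5)*(w + 1)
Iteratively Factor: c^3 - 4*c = (c + 2)*(c^2 - 2*c) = c*(c + 2)*(c - 2)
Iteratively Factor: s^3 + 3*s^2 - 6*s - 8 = (s + 4)*(s^2 - s - 2) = (s + 1)*(s + 4)*(s - 2)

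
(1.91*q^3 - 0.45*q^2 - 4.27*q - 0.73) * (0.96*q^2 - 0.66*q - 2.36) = 1.8336*q^5 - 1.6926*q^4 - 8.3098*q^3 + 3.1794*q^2 + 10.559*q + 1.7228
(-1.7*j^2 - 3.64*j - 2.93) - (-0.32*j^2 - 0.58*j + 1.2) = -1.38*j^2 - 3.06*j - 4.13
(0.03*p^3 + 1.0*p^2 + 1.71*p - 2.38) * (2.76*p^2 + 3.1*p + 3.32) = 0.0828*p^5 + 2.853*p^4 + 7.9192*p^3 + 2.0522*p^2 - 1.7008*p - 7.9016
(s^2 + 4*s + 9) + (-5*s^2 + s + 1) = -4*s^2 + 5*s + 10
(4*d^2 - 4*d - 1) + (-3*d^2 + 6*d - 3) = d^2 + 2*d - 4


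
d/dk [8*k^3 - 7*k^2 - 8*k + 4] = 24*k^2 - 14*k - 8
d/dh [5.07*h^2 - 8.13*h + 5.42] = 10.14*h - 8.13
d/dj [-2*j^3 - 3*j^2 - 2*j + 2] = -6*j^2 - 6*j - 2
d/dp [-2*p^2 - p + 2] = -4*p - 1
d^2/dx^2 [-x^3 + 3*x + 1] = -6*x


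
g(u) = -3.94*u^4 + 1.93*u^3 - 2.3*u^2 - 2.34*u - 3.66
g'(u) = -15.76*u^3 + 5.79*u^2 - 4.6*u - 2.34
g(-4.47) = -1784.52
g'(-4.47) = 1541.51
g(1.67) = -35.64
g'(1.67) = -67.28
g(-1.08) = -11.61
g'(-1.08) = 29.23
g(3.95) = -888.99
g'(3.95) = -901.46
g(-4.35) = -1606.63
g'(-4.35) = 1424.48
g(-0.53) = -3.66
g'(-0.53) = 4.07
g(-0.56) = -3.80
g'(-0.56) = 4.82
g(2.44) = -134.68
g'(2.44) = -208.03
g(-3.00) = -388.59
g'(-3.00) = 489.09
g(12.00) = -78727.74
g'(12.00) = -26457.06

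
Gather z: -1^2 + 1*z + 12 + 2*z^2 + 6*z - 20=2*z^2 + 7*z - 9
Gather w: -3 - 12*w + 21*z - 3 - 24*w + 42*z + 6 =-36*w + 63*z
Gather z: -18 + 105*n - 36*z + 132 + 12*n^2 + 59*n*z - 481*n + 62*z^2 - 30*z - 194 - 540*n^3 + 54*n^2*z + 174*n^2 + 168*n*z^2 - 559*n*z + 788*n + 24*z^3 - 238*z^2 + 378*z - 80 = -540*n^3 + 186*n^2 + 412*n + 24*z^3 + z^2*(168*n - 176) + z*(54*n^2 - 500*n + 312) - 160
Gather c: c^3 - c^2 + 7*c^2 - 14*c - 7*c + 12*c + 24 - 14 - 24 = c^3 + 6*c^2 - 9*c - 14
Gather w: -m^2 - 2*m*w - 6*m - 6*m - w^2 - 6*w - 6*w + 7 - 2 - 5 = -m^2 - 12*m - w^2 + w*(-2*m - 12)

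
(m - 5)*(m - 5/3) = m^2 - 20*m/3 + 25/3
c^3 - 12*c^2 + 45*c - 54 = (c - 6)*(c - 3)^2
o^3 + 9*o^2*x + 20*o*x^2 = o*(o + 4*x)*(o + 5*x)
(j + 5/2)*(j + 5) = j^2 + 15*j/2 + 25/2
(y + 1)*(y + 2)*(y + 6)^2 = y^4 + 15*y^3 + 74*y^2 + 132*y + 72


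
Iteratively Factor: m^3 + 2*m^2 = (m + 2)*(m^2) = m*(m + 2)*(m)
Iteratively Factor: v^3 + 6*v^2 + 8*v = (v + 4)*(v^2 + 2*v) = v*(v + 4)*(v + 2)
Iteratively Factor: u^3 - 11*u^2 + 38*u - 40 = (u - 4)*(u^2 - 7*u + 10) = (u - 5)*(u - 4)*(u - 2)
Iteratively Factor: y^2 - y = (y - 1)*(y)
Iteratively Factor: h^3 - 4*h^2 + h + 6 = (h + 1)*(h^2 - 5*h + 6) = (h - 2)*(h + 1)*(h - 3)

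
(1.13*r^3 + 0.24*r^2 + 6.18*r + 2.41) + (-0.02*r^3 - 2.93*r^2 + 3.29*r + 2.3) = 1.11*r^3 - 2.69*r^2 + 9.47*r + 4.71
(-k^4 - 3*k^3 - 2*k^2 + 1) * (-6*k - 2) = 6*k^5 + 20*k^4 + 18*k^3 + 4*k^2 - 6*k - 2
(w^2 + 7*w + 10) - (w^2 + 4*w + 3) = 3*w + 7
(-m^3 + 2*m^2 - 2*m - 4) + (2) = -m^3 + 2*m^2 - 2*m - 2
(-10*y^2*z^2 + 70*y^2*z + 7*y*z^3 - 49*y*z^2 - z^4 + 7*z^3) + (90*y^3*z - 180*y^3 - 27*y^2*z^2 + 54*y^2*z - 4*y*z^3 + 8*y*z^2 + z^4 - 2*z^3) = 90*y^3*z - 180*y^3 - 37*y^2*z^2 + 124*y^2*z + 3*y*z^3 - 41*y*z^2 + 5*z^3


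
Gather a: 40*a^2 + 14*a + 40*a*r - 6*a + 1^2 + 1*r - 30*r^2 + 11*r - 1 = 40*a^2 + a*(40*r + 8) - 30*r^2 + 12*r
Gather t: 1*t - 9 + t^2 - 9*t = t^2 - 8*t - 9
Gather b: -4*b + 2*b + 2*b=0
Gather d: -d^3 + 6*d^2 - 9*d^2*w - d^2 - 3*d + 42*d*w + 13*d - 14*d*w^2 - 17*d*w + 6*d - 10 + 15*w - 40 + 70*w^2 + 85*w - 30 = -d^3 + d^2*(5 - 9*w) + d*(-14*w^2 + 25*w + 16) + 70*w^2 + 100*w - 80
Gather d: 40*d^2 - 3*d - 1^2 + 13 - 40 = 40*d^2 - 3*d - 28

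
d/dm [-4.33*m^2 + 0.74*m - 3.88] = 0.74 - 8.66*m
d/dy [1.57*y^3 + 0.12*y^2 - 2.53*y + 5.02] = 4.71*y^2 + 0.24*y - 2.53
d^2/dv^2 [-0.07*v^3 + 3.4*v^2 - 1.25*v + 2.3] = 6.8 - 0.42*v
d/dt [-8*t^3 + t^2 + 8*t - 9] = -24*t^2 + 2*t + 8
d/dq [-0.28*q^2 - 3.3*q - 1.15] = -0.56*q - 3.3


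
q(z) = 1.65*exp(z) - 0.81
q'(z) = 1.65*exp(z)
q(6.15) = 772.57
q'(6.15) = 773.38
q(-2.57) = -0.68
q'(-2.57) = 0.13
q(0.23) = 1.27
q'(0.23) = 2.08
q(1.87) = 9.90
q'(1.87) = 10.71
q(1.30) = 5.24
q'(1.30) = 6.05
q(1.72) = 8.40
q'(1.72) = 9.21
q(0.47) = 1.83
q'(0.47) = 2.64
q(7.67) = 3535.27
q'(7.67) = 3536.08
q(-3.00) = -0.73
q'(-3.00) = 0.08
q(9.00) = 13369.28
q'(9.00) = 13370.09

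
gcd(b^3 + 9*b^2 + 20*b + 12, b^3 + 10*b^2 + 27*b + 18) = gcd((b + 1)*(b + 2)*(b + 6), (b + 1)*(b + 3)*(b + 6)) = b^2 + 7*b + 6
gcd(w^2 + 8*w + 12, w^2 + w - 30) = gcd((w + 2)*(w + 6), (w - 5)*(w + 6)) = w + 6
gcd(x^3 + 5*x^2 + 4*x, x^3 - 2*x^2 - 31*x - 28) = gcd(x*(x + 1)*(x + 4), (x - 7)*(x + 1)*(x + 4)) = x^2 + 5*x + 4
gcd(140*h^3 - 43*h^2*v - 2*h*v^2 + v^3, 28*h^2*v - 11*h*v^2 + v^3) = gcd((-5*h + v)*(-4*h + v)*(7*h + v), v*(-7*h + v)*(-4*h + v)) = -4*h + v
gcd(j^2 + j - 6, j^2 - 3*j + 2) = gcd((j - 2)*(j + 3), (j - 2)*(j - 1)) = j - 2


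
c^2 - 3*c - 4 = (c - 4)*(c + 1)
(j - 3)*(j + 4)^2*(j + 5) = j^4 + 10*j^3 + 17*j^2 - 88*j - 240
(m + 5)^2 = m^2 + 10*m + 25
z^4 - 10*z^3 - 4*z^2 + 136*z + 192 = (z - 8)*(z - 6)*(z + 2)^2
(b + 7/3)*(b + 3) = b^2 + 16*b/3 + 7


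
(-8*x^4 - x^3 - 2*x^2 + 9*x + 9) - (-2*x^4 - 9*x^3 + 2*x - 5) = -6*x^4 + 8*x^3 - 2*x^2 + 7*x + 14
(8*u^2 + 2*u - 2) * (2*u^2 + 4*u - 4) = 16*u^4 + 36*u^3 - 28*u^2 - 16*u + 8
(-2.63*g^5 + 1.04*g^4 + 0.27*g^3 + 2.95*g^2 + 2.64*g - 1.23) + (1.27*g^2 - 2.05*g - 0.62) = -2.63*g^5 + 1.04*g^4 + 0.27*g^3 + 4.22*g^2 + 0.59*g - 1.85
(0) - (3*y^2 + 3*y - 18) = -3*y^2 - 3*y + 18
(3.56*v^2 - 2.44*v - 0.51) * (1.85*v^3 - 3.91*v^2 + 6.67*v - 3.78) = 6.586*v^5 - 18.4336*v^4 + 32.3421*v^3 - 27.7375*v^2 + 5.8215*v + 1.9278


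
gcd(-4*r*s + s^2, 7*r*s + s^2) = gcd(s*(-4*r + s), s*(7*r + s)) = s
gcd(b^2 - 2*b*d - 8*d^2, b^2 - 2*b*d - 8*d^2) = b^2 - 2*b*d - 8*d^2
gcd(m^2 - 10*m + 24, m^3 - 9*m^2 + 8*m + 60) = m - 6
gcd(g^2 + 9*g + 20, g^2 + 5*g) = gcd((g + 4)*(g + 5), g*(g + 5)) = g + 5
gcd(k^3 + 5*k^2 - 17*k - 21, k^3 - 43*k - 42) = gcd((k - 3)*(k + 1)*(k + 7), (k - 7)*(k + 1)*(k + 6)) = k + 1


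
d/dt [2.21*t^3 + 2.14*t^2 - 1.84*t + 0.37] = 6.63*t^2 + 4.28*t - 1.84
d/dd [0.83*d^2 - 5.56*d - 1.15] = 1.66*d - 5.56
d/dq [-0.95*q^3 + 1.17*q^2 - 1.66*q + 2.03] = -2.85*q^2 + 2.34*q - 1.66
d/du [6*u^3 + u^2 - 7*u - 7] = 18*u^2 + 2*u - 7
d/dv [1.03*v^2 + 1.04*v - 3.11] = 2.06*v + 1.04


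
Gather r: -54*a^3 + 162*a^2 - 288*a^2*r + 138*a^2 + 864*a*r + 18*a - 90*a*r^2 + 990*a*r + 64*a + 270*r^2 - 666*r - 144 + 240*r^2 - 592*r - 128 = -54*a^3 + 300*a^2 + 82*a + r^2*(510 - 90*a) + r*(-288*a^2 + 1854*a - 1258) - 272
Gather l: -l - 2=-l - 2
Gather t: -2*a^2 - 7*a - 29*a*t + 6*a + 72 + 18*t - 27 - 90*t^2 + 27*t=-2*a^2 - a - 90*t^2 + t*(45 - 29*a) + 45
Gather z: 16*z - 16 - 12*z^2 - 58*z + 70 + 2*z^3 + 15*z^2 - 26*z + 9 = 2*z^3 + 3*z^2 - 68*z + 63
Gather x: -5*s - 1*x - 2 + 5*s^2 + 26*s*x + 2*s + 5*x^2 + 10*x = 5*s^2 - 3*s + 5*x^2 + x*(26*s + 9) - 2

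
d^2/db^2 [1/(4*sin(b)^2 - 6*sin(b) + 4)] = (-16*sin(b)^4 + 18*sin(b)^3 + 31*sin(b)^2 - 42*sin(b) + 10)/(2*(-3*sin(b) - cos(2*b) + 3)^3)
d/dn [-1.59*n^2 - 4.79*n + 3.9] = -3.18*n - 4.79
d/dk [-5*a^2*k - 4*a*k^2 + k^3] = -5*a^2 - 8*a*k + 3*k^2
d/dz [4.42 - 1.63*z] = -1.63000000000000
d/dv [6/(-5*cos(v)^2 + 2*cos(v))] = 12*(sin(v)/cos(v)^2 - 5*tan(v))/(5*cos(v) - 2)^2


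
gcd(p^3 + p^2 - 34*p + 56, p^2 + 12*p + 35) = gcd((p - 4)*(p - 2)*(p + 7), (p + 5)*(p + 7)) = p + 7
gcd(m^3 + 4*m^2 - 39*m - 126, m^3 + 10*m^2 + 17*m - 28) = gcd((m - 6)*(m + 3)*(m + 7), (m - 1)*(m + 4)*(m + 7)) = m + 7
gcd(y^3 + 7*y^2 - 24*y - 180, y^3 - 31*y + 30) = y^2 + y - 30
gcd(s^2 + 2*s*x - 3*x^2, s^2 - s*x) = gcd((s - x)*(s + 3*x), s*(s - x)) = -s + x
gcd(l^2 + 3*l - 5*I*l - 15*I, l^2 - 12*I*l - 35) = l - 5*I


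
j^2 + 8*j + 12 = (j + 2)*(j + 6)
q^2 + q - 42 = (q - 6)*(q + 7)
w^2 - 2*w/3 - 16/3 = (w - 8/3)*(w + 2)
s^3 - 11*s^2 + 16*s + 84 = (s - 7)*(s - 6)*(s + 2)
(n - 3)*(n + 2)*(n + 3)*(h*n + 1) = h*n^4 + 2*h*n^3 - 9*h*n^2 - 18*h*n + n^3 + 2*n^2 - 9*n - 18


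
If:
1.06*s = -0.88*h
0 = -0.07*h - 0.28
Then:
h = -4.00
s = 3.32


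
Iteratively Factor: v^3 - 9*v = (v)*(v^2 - 9) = v*(v - 3)*(v + 3)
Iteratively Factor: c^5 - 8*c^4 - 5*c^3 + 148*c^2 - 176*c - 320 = (c + 4)*(c^4 - 12*c^3 + 43*c^2 - 24*c - 80) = (c - 4)*(c + 4)*(c^3 - 8*c^2 + 11*c + 20) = (c - 4)^2*(c + 4)*(c^2 - 4*c - 5) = (c - 4)^2*(c + 1)*(c + 4)*(c - 5)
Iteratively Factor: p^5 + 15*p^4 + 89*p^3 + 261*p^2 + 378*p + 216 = (p + 3)*(p^4 + 12*p^3 + 53*p^2 + 102*p + 72) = (p + 2)*(p + 3)*(p^3 + 10*p^2 + 33*p + 36) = (p + 2)*(p + 3)*(p + 4)*(p^2 + 6*p + 9) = (p + 2)*(p + 3)^2*(p + 4)*(p + 3)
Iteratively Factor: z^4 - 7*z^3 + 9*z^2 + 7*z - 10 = (z - 5)*(z^3 - 2*z^2 - z + 2) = (z - 5)*(z - 2)*(z^2 - 1) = (z - 5)*(z - 2)*(z + 1)*(z - 1)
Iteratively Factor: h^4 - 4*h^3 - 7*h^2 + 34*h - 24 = (h + 3)*(h^3 - 7*h^2 + 14*h - 8) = (h - 4)*(h + 3)*(h^2 - 3*h + 2) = (h - 4)*(h - 2)*(h + 3)*(h - 1)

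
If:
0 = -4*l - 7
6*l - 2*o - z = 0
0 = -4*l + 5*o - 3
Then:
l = -7/4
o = -4/5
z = -89/10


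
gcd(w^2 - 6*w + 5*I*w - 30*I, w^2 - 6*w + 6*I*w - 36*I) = w - 6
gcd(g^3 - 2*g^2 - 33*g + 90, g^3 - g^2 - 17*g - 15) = g - 5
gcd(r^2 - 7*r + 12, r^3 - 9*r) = r - 3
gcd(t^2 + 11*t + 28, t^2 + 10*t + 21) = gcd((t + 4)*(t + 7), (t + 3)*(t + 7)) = t + 7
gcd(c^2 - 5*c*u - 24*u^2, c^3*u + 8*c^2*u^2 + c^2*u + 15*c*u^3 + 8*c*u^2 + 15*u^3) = c + 3*u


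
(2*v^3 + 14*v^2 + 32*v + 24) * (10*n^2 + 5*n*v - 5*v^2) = 20*n^2*v^3 + 140*n^2*v^2 + 320*n^2*v + 240*n^2 + 10*n*v^4 + 70*n*v^3 + 160*n*v^2 + 120*n*v - 10*v^5 - 70*v^4 - 160*v^3 - 120*v^2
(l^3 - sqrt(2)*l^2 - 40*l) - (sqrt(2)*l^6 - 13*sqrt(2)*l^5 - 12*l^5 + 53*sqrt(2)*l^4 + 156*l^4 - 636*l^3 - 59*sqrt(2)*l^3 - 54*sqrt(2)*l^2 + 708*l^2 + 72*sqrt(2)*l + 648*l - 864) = -sqrt(2)*l^6 + 12*l^5 + 13*sqrt(2)*l^5 - 156*l^4 - 53*sqrt(2)*l^4 + 59*sqrt(2)*l^3 + 637*l^3 - 708*l^2 + 53*sqrt(2)*l^2 - 688*l - 72*sqrt(2)*l + 864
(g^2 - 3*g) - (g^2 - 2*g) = -g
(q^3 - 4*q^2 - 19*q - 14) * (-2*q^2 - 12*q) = -2*q^5 - 4*q^4 + 86*q^3 + 256*q^2 + 168*q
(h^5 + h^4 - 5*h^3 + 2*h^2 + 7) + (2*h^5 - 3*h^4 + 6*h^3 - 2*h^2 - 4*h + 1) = 3*h^5 - 2*h^4 + h^3 - 4*h + 8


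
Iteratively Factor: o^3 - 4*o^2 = (o)*(o^2 - 4*o) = o^2*(o - 4)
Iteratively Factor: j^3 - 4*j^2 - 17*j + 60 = (j - 5)*(j^2 + j - 12) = (j - 5)*(j - 3)*(j + 4)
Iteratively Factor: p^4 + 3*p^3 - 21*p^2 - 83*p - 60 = (p + 1)*(p^3 + 2*p^2 - 23*p - 60) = (p - 5)*(p + 1)*(p^2 + 7*p + 12) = (p - 5)*(p + 1)*(p + 4)*(p + 3)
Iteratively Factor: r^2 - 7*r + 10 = (r - 2)*(r - 5)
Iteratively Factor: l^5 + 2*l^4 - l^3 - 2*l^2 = (l + 1)*(l^4 + l^3 - 2*l^2) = (l + 1)*(l + 2)*(l^3 - l^2) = (l - 1)*(l + 1)*(l + 2)*(l^2) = l*(l - 1)*(l + 1)*(l + 2)*(l)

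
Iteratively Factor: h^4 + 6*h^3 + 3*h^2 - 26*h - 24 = (h + 4)*(h^3 + 2*h^2 - 5*h - 6) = (h + 1)*(h + 4)*(h^2 + h - 6) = (h - 2)*(h + 1)*(h + 4)*(h + 3)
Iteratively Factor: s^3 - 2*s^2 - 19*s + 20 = (s + 4)*(s^2 - 6*s + 5) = (s - 5)*(s + 4)*(s - 1)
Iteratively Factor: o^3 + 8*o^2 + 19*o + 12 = (o + 4)*(o^2 + 4*o + 3) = (o + 1)*(o + 4)*(o + 3)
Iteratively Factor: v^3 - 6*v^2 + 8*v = (v - 4)*(v^2 - 2*v) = (v - 4)*(v - 2)*(v)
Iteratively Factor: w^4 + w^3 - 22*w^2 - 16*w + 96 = (w + 4)*(w^3 - 3*w^2 - 10*w + 24) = (w + 3)*(w + 4)*(w^2 - 6*w + 8) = (w - 2)*(w + 3)*(w + 4)*(w - 4)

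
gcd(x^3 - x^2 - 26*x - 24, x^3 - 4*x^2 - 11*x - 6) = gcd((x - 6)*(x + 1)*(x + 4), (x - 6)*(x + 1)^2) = x^2 - 5*x - 6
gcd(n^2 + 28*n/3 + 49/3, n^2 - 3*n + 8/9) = 1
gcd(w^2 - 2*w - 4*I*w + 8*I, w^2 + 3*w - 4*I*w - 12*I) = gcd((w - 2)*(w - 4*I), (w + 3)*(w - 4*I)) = w - 4*I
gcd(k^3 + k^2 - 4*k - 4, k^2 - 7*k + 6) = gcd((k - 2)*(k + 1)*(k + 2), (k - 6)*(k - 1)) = 1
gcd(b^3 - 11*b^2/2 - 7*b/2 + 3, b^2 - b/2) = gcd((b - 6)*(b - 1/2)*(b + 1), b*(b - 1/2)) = b - 1/2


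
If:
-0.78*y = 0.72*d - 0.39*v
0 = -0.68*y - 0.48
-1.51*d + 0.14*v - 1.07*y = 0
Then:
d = 0.45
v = -0.59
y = -0.71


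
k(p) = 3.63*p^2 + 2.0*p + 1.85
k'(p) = 7.26*p + 2.0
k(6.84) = 185.36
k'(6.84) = 51.66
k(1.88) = 18.44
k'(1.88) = 15.65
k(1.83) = 17.67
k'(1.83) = 15.29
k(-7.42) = 186.86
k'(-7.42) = -51.87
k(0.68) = 4.89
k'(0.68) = 6.94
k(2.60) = 31.59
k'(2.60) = 20.88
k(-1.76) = 9.57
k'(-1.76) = -10.78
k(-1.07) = 3.87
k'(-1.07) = -5.77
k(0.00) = 1.85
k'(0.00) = 2.00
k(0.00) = 1.85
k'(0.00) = 2.00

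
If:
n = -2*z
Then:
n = -2*z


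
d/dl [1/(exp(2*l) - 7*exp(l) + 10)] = (7 - 2*exp(l))*exp(l)/(exp(2*l) - 7*exp(l) + 10)^2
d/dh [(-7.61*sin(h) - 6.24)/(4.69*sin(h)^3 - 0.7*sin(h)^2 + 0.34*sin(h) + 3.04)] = (71.3818*sin(h)^3 + 82.4698*sin(h)^2 - 8.736*sin(h) - 21.0128)*cos(h)/(21.9961*sin(h)^6 - 6.566*sin(h)^5 + 3.6792*sin(h)^4 + 28.0392*sin(h)^3 - 4.1404*sin(h)^2 + 2.0672*sin(h) + 9.2416)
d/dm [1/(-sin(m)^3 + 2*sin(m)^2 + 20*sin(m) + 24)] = (3*sin(m) - 10)*cos(m)/((sin(m) - 6)^2*(sin(m) + 2)^3)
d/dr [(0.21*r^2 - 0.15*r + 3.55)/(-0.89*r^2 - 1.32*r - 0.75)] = (-0.4107*r^2 + 6.004*r + 4.7985)/(0.7921*r^4 + 2.3496*r^3 + 3.0774*r^2 + 1.98*r + 0.5625)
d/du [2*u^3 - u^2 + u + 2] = 6*u^2 - 2*u + 1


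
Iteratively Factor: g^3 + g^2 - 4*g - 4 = (g + 2)*(g^2 - g - 2) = (g + 1)*(g + 2)*(g - 2)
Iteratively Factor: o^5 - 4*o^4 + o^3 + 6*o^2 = (o)*(o^4 - 4*o^3 + o^2 + 6*o) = o*(o - 3)*(o^3 - o^2 - 2*o) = o^2*(o - 3)*(o^2 - o - 2) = o^2*(o - 3)*(o - 2)*(o + 1)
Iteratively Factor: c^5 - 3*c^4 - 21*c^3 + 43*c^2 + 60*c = (c - 3)*(c^4 - 21*c^2 - 20*c) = (c - 5)*(c - 3)*(c^3 + 5*c^2 + 4*c) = c*(c - 5)*(c - 3)*(c^2 + 5*c + 4) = c*(c - 5)*(c - 3)*(c + 4)*(c + 1)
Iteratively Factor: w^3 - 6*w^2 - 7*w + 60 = (w + 3)*(w^2 - 9*w + 20) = (w - 4)*(w + 3)*(w - 5)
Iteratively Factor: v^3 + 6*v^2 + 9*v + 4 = (v + 4)*(v^2 + 2*v + 1) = (v + 1)*(v + 4)*(v + 1)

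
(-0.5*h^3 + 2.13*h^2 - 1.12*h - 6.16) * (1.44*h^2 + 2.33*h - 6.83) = -0.72*h^5 + 1.9022*h^4 + 6.7651*h^3 - 26.0279*h^2 - 6.7032*h + 42.0728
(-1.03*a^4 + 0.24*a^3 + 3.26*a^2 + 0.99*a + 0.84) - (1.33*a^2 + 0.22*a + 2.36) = -1.03*a^4 + 0.24*a^3 + 1.93*a^2 + 0.77*a - 1.52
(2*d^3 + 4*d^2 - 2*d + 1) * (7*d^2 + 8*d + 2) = 14*d^5 + 44*d^4 + 22*d^3 - d^2 + 4*d + 2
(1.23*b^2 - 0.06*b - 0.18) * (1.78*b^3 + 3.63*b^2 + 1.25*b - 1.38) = 2.1894*b^5 + 4.3581*b^4 + 0.9993*b^3 - 2.4258*b^2 - 0.1422*b + 0.2484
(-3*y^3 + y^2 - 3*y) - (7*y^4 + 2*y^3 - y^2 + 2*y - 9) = -7*y^4 - 5*y^3 + 2*y^2 - 5*y + 9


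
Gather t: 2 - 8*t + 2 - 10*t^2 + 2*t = -10*t^2 - 6*t + 4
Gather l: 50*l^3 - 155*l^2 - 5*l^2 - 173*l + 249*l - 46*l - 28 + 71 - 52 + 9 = 50*l^3 - 160*l^2 + 30*l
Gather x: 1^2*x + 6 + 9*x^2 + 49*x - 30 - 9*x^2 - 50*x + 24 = 0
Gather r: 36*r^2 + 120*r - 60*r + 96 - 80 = 36*r^2 + 60*r + 16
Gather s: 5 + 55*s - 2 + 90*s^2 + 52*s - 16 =90*s^2 + 107*s - 13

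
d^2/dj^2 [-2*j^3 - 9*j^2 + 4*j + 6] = -12*j - 18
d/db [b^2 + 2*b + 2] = 2*b + 2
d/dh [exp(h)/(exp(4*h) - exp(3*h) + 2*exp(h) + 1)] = (-(4*exp(3*h) - 3*exp(2*h) + 2)*exp(h) + exp(4*h) - exp(3*h) + 2*exp(h) + 1)*exp(h)/(exp(4*h) - exp(3*h) + 2*exp(h) + 1)^2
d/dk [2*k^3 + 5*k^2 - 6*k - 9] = 6*k^2 + 10*k - 6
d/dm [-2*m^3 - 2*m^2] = 2*m*(-3*m - 2)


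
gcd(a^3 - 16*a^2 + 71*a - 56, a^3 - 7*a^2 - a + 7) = a^2 - 8*a + 7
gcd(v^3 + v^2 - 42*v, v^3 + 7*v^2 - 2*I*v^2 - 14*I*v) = v^2 + 7*v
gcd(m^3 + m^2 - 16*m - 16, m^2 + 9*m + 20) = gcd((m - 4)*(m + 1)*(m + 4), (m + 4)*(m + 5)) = m + 4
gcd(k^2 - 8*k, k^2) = k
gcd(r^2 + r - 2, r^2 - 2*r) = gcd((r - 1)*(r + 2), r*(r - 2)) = 1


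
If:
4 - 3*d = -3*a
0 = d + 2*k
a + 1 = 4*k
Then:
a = -11/9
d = 1/9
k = -1/18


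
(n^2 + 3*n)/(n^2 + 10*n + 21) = n/(n + 7)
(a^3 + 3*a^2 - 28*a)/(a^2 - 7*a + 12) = a*(a + 7)/(a - 3)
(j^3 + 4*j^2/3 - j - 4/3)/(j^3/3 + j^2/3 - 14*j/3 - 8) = (3*j^3 + 4*j^2 - 3*j - 4)/(j^3 + j^2 - 14*j - 24)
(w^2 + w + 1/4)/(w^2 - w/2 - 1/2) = (w + 1/2)/(w - 1)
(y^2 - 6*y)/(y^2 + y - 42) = y/(y + 7)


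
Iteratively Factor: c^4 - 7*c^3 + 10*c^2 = (c - 2)*(c^3 - 5*c^2) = (c - 5)*(c - 2)*(c^2) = c*(c - 5)*(c - 2)*(c)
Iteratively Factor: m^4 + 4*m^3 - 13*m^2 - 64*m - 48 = (m + 1)*(m^3 + 3*m^2 - 16*m - 48) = (m + 1)*(m + 4)*(m^2 - m - 12) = (m + 1)*(m + 3)*(m + 4)*(m - 4)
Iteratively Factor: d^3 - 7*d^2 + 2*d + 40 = (d + 2)*(d^2 - 9*d + 20) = (d - 4)*(d + 2)*(d - 5)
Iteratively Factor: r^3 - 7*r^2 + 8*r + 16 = (r - 4)*(r^2 - 3*r - 4) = (r - 4)*(r + 1)*(r - 4)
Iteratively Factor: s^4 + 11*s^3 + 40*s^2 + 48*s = (s + 4)*(s^3 + 7*s^2 + 12*s) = s*(s + 4)*(s^2 + 7*s + 12) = s*(s + 3)*(s + 4)*(s + 4)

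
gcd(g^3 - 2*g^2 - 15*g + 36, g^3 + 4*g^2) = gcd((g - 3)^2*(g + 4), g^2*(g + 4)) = g + 4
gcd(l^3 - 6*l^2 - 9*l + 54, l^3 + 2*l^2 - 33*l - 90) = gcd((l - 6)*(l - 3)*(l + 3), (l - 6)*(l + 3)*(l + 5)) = l^2 - 3*l - 18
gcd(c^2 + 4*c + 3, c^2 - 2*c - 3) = c + 1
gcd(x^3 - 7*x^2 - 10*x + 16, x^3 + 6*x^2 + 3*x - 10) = x^2 + x - 2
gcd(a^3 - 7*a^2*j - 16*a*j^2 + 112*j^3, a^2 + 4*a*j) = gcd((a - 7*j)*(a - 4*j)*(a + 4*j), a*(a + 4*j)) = a + 4*j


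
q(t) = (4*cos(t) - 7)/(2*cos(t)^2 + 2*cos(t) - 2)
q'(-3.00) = -1.02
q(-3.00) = 5.43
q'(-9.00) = -2.31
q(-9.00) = 4.92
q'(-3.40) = 1.71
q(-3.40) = 5.26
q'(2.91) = 1.57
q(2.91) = 5.31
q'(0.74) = -46.70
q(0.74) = -7.13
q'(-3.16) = 0.14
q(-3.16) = 5.50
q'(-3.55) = 2.27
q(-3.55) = 4.96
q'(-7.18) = 21484.51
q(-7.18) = -165.51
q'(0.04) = -0.26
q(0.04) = -1.51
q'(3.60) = -2.37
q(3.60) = 4.84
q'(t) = (4*sin(t)*cos(t) + 2*sin(t))*(4*cos(t) - 7)/(2*cos(t)^2 + 2*cos(t) - 2)^2 - 4*sin(t)/(2*cos(t)^2 + 2*cos(t) - 2)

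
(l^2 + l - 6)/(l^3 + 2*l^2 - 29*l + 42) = (l + 3)/(l^2 + 4*l - 21)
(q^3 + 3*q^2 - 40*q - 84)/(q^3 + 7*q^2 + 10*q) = (q^2 + q - 42)/(q*(q + 5))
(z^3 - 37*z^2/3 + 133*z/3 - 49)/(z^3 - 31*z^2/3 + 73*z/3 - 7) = (3*z - 7)/(3*z - 1)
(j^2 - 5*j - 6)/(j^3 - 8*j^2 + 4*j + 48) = (j + 1)/(j^2 - 2*j - 8)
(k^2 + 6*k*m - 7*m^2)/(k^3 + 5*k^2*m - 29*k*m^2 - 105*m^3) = (k - m)/(k^2 - 2*k*m - 15*m^2)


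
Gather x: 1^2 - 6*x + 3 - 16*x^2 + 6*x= 4 - 16*x^2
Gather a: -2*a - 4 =-2*a - 4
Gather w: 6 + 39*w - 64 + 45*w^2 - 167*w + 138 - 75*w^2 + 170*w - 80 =-30*w^2 + 42*w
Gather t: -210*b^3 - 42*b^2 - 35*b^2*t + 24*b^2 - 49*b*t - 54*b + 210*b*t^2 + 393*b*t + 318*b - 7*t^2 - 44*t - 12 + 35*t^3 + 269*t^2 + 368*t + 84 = -210*b^3 - 18*b^2 + 264*b + 35*t^3 + t^2*(210*b + 262) + t*(-35*b^2 + 344*b + 324) + 72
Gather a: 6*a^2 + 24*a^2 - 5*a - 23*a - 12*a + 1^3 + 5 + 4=30*a^2 - 40*a + 10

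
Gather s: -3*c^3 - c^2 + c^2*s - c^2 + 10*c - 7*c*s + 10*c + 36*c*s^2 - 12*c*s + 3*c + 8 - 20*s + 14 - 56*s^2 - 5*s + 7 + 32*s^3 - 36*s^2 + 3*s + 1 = -3*c^3 - 2*c^2 + 23*c + 32*s^3 + s^2*(36*c - 92) + s*(c^2 - 19*c - 22) + 30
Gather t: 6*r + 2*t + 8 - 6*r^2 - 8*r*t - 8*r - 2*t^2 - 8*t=-6*r^2 - 2*r - 2*t^2 + t*(-8*r - 6) + 8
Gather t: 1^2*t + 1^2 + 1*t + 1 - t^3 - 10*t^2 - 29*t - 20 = -t^3 - 10*t^2 - 27*t - 18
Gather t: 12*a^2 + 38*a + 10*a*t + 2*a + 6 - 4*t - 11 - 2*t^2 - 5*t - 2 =12*a^2 + 40*a - 2*t^2 + t*(10*a - 9) - 7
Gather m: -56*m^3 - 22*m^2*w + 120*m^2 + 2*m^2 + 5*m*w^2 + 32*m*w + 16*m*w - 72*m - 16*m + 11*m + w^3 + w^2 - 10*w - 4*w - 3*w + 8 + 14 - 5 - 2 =-56*m^3 + m^2*(122 - 22*w) + m*(5*w^2 + 48*w - 77) + w^3 + w^2 - 17*w + 15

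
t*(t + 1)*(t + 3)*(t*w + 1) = t^4*w + 4*t^3*w + t^3 + 3*t^2*w + 4*t^2 + 3*t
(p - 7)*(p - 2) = p^2 - 9*p + 14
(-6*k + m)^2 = 36*k^2 - 12*k*m + m^2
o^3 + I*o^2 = o^2*(o + I)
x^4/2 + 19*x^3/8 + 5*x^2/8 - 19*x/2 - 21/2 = (x/2 + 1)*(x - 2)*(x + 7/4)*(x + 3)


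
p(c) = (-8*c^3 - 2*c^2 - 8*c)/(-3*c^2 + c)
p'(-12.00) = 2.65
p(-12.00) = -30.70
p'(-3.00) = 2.38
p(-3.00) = -7.40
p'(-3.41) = 2.44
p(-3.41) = -8.39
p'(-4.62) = 2.54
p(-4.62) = -11.41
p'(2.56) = 2.02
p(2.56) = 9.81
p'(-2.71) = 2.32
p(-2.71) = -6.72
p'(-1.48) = 1.70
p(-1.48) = -4.15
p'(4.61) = 2.49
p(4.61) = 14.59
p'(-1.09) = 1.09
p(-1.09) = -3.59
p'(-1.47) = 1.69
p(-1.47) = -4.13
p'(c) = (6*c - 1)*(-8*c^3 - 2*c^2 - 8*c)/(-3*c^2 + c)^2 + (-24*c^2 - 4*c - 8)/(-3*c^2 + c)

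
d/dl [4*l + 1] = 4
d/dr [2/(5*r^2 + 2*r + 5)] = 4*(-5*r - 1)/(5*r^2 + 2*r + 5)^2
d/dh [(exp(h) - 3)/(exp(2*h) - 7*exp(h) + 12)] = -exp(h)/(exp(2*h) - 8*exp(h) + 16)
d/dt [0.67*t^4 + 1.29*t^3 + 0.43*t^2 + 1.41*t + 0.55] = 2.68*t^3 + 3.87*t^2 + 0.86*t + 1.41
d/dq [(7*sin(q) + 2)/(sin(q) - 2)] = -16*cos(q)/(sin(q) - 2)^2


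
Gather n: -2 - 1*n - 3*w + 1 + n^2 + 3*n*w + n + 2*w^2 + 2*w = n^2 + 3*n*w + 2*w^2 - w - 1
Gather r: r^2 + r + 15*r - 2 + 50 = r^2 + 16*r + 48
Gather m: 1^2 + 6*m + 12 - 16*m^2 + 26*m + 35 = -16*m^2 + 32*m + 48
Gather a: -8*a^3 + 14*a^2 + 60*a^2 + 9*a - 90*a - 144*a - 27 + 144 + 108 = -8*a^3 + 74*a^2 - 225*a + 225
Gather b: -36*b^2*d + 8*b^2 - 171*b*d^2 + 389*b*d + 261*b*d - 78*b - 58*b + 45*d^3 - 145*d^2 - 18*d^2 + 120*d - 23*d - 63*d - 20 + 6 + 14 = b^2*(8 - 36*d) + b*(-171*d^2 + 650*d - 136) + 45*d^3 - 163*d^2 + 34*d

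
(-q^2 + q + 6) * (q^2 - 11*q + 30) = -q^4 + 12*q^3 - 35*q^2 - 36*q + 180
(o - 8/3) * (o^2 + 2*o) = o^3 - 2*o^2/3 - 16*o/3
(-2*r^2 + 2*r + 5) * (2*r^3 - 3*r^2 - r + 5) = -4*r^5 + 10*r^4 + 6*r^3 - 27*r^2 + 5*r + 25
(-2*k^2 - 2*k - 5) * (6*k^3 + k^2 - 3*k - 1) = -12*k^5 - 14*k^4 - 26*k^3 + 3*k^2 + 17*k + 5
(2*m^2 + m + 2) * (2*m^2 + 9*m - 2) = 4*m^4 + 20*m^3 + 9*m^2 + 16*m - 4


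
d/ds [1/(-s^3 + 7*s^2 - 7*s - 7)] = (3*s^2 - 14*s + 7)/(s^3 - 7*s^2 + 7*s + 7)^2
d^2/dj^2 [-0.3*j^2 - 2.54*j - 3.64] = -0.600000000000000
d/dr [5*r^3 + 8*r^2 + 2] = r*(15*r + 16)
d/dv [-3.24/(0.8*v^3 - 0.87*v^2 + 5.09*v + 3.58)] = (7.776*v^2 - 5.6376*v + 16.4916)/(0.8*v^3 - 0.87*v^2 + 5.09*v + 3.58)^2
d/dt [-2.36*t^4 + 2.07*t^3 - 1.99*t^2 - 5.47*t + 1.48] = -9.44*t^3 + 6.21*t^2 - 3.98*t - 5.47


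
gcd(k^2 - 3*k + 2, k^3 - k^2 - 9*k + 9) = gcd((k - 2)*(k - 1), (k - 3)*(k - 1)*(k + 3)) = k - 1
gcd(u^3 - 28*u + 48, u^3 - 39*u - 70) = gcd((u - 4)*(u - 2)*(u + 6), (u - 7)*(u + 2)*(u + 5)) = 1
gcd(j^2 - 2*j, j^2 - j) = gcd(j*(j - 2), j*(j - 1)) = j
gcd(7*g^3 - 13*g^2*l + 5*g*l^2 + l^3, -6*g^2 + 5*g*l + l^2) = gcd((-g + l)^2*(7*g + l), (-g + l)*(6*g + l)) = g - l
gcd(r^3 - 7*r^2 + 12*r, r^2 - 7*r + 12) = r^2 - 7*r + 12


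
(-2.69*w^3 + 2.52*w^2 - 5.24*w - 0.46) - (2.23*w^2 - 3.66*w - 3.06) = -2.69*w^3 + 0.29*w^2 - 1.58*w + 2.6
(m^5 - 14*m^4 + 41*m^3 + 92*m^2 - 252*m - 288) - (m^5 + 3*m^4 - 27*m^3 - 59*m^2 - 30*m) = -17*m^4 + 68*m^3 + 151*m^2 - 222*m - 288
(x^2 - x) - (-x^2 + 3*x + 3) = 2*x^2 - 4*x - 3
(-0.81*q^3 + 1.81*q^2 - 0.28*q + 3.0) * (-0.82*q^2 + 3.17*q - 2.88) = 0.6642*q^5 - 4.0519*q^4 + 8.3001*q^3 - 8.5604*q^2 + 10.3164*q - 8.64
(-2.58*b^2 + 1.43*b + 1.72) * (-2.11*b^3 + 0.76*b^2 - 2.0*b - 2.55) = 5.4438*b^5 - 4.9781*b^4 + 2.6176*b^3 + 5.0262*b^2 - 7.0865*b - 4.386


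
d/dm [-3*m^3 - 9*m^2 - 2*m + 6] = -9*m^2 - 18*m - 2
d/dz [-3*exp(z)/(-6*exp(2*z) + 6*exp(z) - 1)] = (3 - 18*exp(2*z))*exp(z)/(36*exp(4*z) - 72*exp(3*z) + 48*exp(2*z) - 12*exp(z) + 1)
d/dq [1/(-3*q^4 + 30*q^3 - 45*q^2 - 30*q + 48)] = 2*(2*q^3 - 15*q^2 + 15*q + 5)/(3*(q^4 - 10*q^3 + 15*q^2 + 10*q - 16)^2)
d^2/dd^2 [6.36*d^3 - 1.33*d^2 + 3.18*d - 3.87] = 38.16*d - 2.66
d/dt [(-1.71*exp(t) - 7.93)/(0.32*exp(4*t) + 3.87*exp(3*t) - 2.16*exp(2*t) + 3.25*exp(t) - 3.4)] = (1.6416*exp(4*t) + 23.3858*exp(3*t) + 88.3737*exp(2*t) - 34.2576*exp(t) + 31.5865)*exp(t)/(0.1024*exp(8*t) + 2.4768*exp(7*t) + 13.5945*exp(6*t) - 14.6384*exp(5*t) + 27.6446*exp(4*t) - 40.356*exp(3*t) + 25.2505*exp(2*t) - 22.1*exp(t) + 11.56)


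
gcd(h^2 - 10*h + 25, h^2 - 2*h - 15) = h - 5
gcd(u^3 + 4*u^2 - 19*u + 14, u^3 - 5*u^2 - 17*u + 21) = u - 1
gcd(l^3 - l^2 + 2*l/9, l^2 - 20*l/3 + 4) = l - 2/3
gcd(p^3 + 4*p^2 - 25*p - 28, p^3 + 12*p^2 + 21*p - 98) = p + 7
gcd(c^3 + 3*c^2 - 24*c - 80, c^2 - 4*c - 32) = c + 4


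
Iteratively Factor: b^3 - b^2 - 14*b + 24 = (b + 4)*(b^2 - 5*b + 6) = (b - 2)*(b + 4)*(b - 3)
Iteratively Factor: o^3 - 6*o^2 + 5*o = (o - 1)*(o^2 - 5*o) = (o - 5)*(o - 1)*(o)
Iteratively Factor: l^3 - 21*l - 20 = (l - 5)*(l^2 + 5*l + 4) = (l - 5)*(l + 1)*(l + 4)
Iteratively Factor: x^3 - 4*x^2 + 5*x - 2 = (x - 1)*(x^2 - 3*x + 2) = (x - 2)*(x - 1)*(x - 1)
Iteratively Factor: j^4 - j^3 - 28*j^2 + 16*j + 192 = (j - 4)*(j^3 + 3*j^2 - 16*j - 48) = (j - 4)^2*(j^2 + 7*j + 12) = (j - 4)^2*(j + 4)*(j + 3)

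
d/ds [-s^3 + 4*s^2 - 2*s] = -3*s^2 + 8*s - 2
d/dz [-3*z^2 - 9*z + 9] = -6*z - 9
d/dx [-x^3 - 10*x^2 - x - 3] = -3*x^2 - 20*x - 1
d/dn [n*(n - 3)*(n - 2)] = 3*n^2 - 10*n + 6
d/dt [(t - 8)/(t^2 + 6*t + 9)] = (19 - t)/(t^3 + 9*t^2 + 27*t + 27)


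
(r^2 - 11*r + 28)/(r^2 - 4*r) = (r - 7)/r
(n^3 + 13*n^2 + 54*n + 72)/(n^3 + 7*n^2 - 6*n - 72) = (n + 3)/(n - 3)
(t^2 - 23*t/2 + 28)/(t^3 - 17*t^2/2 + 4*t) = (2*t - 7)/(t*(2*t - 1))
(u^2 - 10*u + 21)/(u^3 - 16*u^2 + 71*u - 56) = (u - 3)/(u^2 - 9*u + 8)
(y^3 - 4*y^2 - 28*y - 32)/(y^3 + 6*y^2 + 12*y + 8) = (y - 8)/(y + 2)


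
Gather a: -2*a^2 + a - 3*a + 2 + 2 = -2*a^2 - 2*a + 4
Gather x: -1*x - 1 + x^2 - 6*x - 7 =x^2 - 7*x - 8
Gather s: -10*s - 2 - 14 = -10*s - 16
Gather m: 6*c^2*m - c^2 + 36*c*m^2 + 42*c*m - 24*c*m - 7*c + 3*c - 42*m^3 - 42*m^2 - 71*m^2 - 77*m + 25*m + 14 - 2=-c^2 - 4*c - 42*m^3 + m^2*(36*c - 113) + m*(6*c^2 + 18*c - 52) + 12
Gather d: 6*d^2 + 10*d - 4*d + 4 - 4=6*d^2 + 6*d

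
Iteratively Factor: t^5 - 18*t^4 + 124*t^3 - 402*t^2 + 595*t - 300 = (t - 3)*(t^4 - 15*t^3 + 79*t^2 - 165*t + 100) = (t - 4)*(t - 3)*(t^3 - 11*t^2 + 35*t - 25) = (t - 5)*(t - 4)*(t - 3)*(t^2 - 6*t + 5) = (t - 5)^2*(t - 4)*(t - 3)*(t - 1)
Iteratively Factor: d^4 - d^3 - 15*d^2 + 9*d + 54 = (d + 2)*(d^3 - 3*d^2 - 9*d + 27) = (d - 3)*(d + 2)*(d^2 - 9) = (d - 3)*(d + 2)*(d + 3)*(d - 3)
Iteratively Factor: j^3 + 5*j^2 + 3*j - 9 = (j + 3)*(j^2 + 2*j - 3) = (j + 3)^2*(j - 1)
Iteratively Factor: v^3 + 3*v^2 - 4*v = (v + 4)*(v^2 - v) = (v - 1)*(v + 4)*(v)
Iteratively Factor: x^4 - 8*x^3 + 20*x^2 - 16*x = (x - 2)*(x^3 - 6*x^2 + 8*x) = x*(x - 2)*(x^2 - 6*x + 8) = x*(x - 4)*(x - 2)*(x - 2)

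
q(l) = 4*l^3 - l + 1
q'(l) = 12*l^2 - 1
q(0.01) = 0.99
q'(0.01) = -1.00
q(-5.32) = -595.96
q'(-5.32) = 338.63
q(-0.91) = -1.10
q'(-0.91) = 8.94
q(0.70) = 1.67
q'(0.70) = 4.88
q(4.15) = 282.74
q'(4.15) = 205.67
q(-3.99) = -249.09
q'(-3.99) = 190.04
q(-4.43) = -342.32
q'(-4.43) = 234.50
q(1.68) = 18.29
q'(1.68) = 32.87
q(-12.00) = -6899.00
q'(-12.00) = 1727.00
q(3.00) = 106.00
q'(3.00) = 107.00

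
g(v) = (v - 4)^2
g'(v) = 2*v - 8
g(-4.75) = 76.56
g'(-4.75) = -17.50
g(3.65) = 0.12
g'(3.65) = -0.70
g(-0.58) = 20.98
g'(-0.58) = -9.16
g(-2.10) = 37.21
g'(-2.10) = -12.20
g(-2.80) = 46.24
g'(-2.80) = -13.60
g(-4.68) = 75.34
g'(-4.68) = -17.36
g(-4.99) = 80.82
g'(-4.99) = -17.98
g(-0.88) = 23.81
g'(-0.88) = -9.76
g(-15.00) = 361.00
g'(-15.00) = -38.00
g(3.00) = 1.00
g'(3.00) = -2.00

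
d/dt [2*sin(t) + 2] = 2*cos(t)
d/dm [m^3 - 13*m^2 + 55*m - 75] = 3*m^2 - 26*m + 55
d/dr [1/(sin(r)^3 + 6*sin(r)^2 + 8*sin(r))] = (-12*sin(r) + 3*cos(r)^2 - 11)*cos(r)/((sin(r)^2 + 6*sin(r) + 8)^2*sin(r)^2)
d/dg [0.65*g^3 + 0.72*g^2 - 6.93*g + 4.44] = 1.95*g^2 + 1.44*g - 6.93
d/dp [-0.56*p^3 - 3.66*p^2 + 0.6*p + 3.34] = -1.68*p^2 - 7.32*p + 0.6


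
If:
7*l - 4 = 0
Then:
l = 4/7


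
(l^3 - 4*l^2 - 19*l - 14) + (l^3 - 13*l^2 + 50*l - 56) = 2*l^3 - 17*l^2 + 31*l - 70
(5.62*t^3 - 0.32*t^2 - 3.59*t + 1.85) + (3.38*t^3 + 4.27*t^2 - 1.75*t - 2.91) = 9.0*t^3 + 3.95*t^2 - 5.34*t - 1.06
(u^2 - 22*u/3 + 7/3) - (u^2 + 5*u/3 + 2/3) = 5/3 - 9*u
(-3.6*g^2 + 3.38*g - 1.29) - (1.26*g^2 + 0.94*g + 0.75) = -4.86*g^2 + 2.44*g - 2.04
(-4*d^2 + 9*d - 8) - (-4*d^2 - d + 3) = 10*d - 11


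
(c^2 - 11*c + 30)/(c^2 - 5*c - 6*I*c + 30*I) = (c - 6)/(c - 6*I)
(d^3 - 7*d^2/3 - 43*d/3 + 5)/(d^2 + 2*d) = (3*d^3 - 7*d^2 - 43*d + 15)/(3*d*(d + 2))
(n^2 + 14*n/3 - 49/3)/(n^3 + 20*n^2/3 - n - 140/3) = (n + 7)/(n^2 + 9*n + 20)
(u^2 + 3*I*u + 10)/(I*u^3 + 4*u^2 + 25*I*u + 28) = (u^2 + 3*I*u + 10)/(I*u^3 + 4*u^2 + 25*I*u + 28)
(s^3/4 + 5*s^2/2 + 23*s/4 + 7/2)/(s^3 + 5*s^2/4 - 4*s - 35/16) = 4*(s^3 + 10*s^2 + 23*s + 14)/(16*s^3 + 20*s^2 - 64*s - 35)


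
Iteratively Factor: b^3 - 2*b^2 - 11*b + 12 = (b - 4)*(b^2 + 2*b - 3) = (b - 4)*(b - 1)*(b + 3)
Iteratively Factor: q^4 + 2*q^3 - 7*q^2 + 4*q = (q + 4)*(q^3 - 2*q^2 + q) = q*(q + 4)*(q^2 - 2*q + 1) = q*(q - 1)*(q + 4)*(q - 1)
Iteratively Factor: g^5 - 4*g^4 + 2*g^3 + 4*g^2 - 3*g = (g + 1)*(g^4 - 5*g^3 + 7*g^2 - 3*g) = g*(g + 1)*(g^3 - 5*g^2 + 7*g - 3) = g*(g - 3)*(g + 1)*(g^2 - 2*g + 1) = g*(g - 3)*(g - 1)*(g + 1)*(g - 1)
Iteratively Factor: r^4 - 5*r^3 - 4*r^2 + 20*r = (r)*(r^3 - 5*r^2 - 4*r + 20) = r*(r + 2)*(r^2 - 7*r + 10) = r*(r - 2)*(r + 2)*(r - 5)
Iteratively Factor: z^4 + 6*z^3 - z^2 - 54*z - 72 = (z + 4)*(z^3 + 2*z^2 - 9*z - 18) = (z - 3)*(z + 4)*(z^2 + 5*z + 6) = (z - 3)*(z + 3)*(z + 4)*(z + 2)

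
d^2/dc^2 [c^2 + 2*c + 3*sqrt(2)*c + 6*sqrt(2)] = 2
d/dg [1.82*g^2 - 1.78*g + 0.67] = 3.64*g - 1.78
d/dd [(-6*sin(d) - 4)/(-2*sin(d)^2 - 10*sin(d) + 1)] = 2*(-8*sin(d) + 3*cos(2*d) - 26)*cos(d)/(10*sin(d) - cos(2*d))^2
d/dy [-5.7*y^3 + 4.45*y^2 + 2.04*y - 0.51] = -17.1*y^2 + 8.9*y + 2.04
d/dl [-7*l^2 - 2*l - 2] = -14*l - 2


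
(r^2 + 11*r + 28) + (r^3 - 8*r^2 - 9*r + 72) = r^3 - 7*r^2 + 2*r + 100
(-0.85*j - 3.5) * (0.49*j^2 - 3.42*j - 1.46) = -0.4165*j^3 + 1.192*j^2 + 13.211*j + 5.11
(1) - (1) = 0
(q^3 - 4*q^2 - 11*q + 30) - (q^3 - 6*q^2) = 2*q^2 - 11*q + 30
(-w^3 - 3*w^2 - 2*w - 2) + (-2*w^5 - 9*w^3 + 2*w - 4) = -2*w^5 - 10*w^3 - 3*w^2 - 6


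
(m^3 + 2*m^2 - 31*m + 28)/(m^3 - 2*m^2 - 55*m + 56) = (m - 4)/(m - 8)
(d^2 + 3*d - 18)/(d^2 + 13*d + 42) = (d - 3)/(d + 7)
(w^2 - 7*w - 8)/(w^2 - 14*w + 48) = (w + 1)/(w - 6)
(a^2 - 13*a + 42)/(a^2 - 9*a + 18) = (a - 7)/(a - 3)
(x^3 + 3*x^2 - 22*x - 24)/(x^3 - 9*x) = (x^3 + 3*x^2 - 22*x - 24)/(x*(x^2 - 9))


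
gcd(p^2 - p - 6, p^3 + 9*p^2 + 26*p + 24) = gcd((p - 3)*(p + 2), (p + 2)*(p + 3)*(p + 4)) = p + 2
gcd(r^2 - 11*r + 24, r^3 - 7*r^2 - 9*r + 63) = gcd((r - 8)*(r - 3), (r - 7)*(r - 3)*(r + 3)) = r - 3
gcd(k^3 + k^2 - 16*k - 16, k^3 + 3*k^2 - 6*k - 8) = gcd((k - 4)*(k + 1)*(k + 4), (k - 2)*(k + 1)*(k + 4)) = k^2 + 5*k + 4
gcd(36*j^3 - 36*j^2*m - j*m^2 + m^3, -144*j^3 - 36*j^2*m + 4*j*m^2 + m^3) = 36*j^2 - m^2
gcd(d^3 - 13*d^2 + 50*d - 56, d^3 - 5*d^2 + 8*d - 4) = d - 2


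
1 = 1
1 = 1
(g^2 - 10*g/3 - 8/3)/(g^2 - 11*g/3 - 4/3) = (3*g + 2)/(3*g + 1)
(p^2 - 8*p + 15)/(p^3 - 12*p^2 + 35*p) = (p - 3)/(p*(p - 7))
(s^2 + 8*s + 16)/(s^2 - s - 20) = (s + 4)/(s - 5)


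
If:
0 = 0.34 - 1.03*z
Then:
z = 0.33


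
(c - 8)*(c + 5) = c^2 - 3*c - 40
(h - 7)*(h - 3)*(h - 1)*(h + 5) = h^4 - 6*h^3 - 24*h^2 + 134*h - 105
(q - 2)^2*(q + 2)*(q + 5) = q^4 + 3*q^3 - 14*q^2 - 12*q + 40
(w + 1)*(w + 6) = w^2 + 7*w + 6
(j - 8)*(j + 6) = j^2 - 2*j - 48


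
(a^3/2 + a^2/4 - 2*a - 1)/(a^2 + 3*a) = (2*a^3 + a^2 - 8*a - 4)/(4*a*(a + 3))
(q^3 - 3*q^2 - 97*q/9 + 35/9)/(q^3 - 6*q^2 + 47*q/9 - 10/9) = (3*q + 7)/(3*q - 2)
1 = 1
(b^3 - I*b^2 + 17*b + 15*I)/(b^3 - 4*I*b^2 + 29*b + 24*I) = (b - 5*I)/(b - 8*I)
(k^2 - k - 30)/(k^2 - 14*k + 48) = (k + 5)/(k - 8)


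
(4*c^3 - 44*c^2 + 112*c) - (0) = 4*c^3 - 44*c^2 + 112*c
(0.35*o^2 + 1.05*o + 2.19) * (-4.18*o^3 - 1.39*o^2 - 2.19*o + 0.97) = -1.463*o^5 - 4.8755*o^4 - 11.3802*o^3 - 5.0041*o^2 - 3.7776*o + 2.1243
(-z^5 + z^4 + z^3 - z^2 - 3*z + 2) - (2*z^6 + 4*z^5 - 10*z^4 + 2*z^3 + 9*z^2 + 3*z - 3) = -2*z^6 - 5*z^5 + 11*z^4 - z^3 - 10*z^2 - 6*z + 5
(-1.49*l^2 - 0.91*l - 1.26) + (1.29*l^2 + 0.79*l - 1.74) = -0.2*l^2 - 0.12*l - 3.0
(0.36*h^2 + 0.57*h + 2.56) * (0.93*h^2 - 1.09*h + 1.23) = 0.3348*h^4 + 0.1377*h^3 + 2.2023*h^2 - 2.0893*h + 3.1488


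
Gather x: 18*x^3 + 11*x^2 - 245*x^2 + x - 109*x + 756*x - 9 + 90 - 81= 18*x^3 - 234*x^2 + 648*x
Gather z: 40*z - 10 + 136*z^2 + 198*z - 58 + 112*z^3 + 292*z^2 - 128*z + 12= 112*z^3 + 428*z^2 + 110*z - 56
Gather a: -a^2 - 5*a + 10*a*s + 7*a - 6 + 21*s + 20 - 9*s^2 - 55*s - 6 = -a^2 + a*(10*s + 2) - 9*s^2 - 34*s + 8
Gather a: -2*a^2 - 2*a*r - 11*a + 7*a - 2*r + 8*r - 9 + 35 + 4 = -2*a^2 + a*(-2*r - 4) + 6*r + 30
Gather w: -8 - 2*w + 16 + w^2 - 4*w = w^2 - 6*w + 8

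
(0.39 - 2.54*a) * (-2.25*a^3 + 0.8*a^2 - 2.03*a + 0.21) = 5.715*a^4 - 2.9095*a^3 + 5.4682*a^2 - 1.3251*a + 0.0819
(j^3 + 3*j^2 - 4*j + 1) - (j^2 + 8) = j^3 + 2*j^2 - 4*j - 7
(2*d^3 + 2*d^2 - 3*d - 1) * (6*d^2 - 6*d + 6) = 12*d^5 - 18*d^3 + 24*d^2 - 12*d - 6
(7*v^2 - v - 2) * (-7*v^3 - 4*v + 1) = -49*v^5 + 7*v^4 - 14*v^3 + 11*v^2 + 7*v - 2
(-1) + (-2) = -3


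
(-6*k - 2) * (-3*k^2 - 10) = 18*k^3 + 6*k^2 + 60*k + 20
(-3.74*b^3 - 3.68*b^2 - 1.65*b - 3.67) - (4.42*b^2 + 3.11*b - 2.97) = -3.74*b^3 - 8.1*b^2 - 4.76*b - 0.7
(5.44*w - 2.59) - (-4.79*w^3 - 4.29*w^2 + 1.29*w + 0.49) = 4.79*w^3 + 4.29*w^2 + 4.15*w - 3.08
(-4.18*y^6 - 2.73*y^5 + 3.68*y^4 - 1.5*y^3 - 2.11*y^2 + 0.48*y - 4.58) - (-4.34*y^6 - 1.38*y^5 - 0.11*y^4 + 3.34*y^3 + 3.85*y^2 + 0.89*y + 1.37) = 0.16*y^6 - 1.35*y^5 + 3.79*y^4 - 4.84*y^3 - 5.96*y^2 - 0.41*y - 5.95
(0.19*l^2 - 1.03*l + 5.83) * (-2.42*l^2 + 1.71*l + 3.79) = -0.4598*l^4 + 2.8175*l^3 - 15.1498*l^2 + 6.0656*l + 22.0957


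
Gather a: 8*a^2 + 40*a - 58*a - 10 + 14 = 8*a^2 - 18*a + 4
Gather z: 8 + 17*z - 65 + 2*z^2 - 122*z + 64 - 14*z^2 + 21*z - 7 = -12*z^2 - 84*z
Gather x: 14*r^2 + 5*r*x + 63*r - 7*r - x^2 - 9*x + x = 14*r^2 + 56*r - x^2 + x*(5*r - 8)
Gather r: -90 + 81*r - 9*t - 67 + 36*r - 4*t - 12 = 117*r - 13*t - 169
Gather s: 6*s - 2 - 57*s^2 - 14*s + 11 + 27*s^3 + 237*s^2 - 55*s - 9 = 27*s^3 + 180*s^2 - 63*s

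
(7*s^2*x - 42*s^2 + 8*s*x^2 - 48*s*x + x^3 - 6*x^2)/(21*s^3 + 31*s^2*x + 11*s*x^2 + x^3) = (x - 6)/(3*s + x)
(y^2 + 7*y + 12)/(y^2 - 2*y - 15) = (y + 4)/(y - 5)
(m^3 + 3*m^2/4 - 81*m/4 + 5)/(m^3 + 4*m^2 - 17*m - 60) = (m - 1/4)/(m + 3)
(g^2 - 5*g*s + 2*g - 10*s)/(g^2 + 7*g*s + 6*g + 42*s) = (g^2 - 5*g*s + 2*g - 10*s)/(g^2 + 7*g*s + 6*g + 42*s)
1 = 1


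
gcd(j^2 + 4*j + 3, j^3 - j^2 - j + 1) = j + 1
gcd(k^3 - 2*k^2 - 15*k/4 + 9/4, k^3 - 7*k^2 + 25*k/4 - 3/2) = k - 1/2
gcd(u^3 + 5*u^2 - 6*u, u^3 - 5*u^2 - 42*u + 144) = u + 6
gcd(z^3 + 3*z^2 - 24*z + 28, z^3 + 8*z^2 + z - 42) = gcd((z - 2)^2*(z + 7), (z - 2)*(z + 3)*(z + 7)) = z^2 + 5*z - 14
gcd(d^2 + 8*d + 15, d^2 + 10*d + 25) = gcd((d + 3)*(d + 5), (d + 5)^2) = d + 5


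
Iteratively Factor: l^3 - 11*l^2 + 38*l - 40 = (l - 4)*(l^2 - 7*l + 10) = (l - 5)*(l - 4)*(l - 2)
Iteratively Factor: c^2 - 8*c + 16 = (c - 4)*(c - 4)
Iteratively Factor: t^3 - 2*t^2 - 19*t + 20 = (t + 4)*(t^2 - 6*t + 5) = (t - 5)*(t + 4)*(t - 1)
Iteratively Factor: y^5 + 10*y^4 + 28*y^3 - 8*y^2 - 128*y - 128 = (y + 4)*(y^4 + 6*y^3 + 4*y^2 - 24*y - 32) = (y + 2)*(y + 4)*(y^3 + 4*y^2 - 4*y - 16) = (y + 2)^2*(y + 4)*(y^2 + 2*y - 8) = (y - 2)*(y + 2)^2*(y + 4)*(y + 4)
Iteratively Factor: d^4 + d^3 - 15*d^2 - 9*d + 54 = (d + 3)*(d^3 - 2*d^2 - 9*d + 18) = (d - 3)*(d + 3)*(d^2 + d - 6) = (d - 3)*(d - 2)*(d + 3)*(d + 3)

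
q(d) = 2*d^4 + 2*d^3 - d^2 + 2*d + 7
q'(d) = 8*d^3 + 6*d^2 - 2*d + 2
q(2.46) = 108.89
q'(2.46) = 152.49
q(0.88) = 10.55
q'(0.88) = 10.34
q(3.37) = 336.89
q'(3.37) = 369.58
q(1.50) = 24.62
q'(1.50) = 39.50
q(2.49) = 113.54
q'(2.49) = 157.73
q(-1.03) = 3.94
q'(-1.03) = 1.68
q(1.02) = 12.29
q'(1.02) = 14.69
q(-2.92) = 88.24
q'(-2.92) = -140.18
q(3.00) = 220.00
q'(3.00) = 266.00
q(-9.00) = 11572.00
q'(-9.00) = -5326.00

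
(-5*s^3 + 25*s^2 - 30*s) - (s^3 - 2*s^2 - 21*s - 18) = -6*s^3 + 27*s^2 - 9*s + 18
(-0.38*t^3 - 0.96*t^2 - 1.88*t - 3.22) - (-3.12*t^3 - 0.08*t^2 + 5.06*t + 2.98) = 2.74*t^3 - 0.88*t^2 - 6.94*t - 6.2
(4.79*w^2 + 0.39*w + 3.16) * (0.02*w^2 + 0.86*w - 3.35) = 0.0958*w^4 + 4.1272*w^3 - 15.6479*w^2 + 1.4111*w - 10.586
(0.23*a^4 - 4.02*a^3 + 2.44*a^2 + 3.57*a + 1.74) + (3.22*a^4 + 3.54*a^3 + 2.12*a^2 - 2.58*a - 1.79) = 3.45*a^4 - 0.48*a^3 + 4.56*a^2 + 0.99*a - 0.05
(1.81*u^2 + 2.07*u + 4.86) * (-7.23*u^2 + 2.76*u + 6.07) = -13.0863*u^4 - 9.9705*u^3 - 18.4379*u^2 + 25.9785*u + 29.5002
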